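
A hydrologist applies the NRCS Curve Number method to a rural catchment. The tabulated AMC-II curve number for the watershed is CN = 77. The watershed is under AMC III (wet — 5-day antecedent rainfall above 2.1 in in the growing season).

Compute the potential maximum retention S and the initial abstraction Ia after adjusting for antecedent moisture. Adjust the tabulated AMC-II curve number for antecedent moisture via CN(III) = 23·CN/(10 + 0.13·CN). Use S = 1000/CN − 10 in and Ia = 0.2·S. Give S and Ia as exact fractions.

Adjust CN=77 to AMC III: 23·77/(10 + 0.13·77) → 1771 ÷ (2001/100) = 7700/87 ≈ 88.506
S = 1000/(7700/87) − 10 = 100/77 in ≈ 1.299 in
Ia = 0.2·(100/77) = 20/77 in ≈ 0.260 in

S = 100/77 in ≈ 1.299 in; Ia = 20/77 in ≈ 0.260 in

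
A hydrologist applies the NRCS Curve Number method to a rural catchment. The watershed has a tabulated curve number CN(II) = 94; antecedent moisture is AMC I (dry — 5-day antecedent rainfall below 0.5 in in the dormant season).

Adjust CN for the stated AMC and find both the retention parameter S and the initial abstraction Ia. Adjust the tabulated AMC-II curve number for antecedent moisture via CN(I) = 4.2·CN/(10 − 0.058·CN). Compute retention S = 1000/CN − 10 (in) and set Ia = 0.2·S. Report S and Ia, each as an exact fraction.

Dry (AMC I): CN(I) = 4.2·94/(10 − 0.058·94) = (1974/5)/(1137/250) = 32900/379 ≈ 86.807
S = 1000/(32900/379) − 10 = 500/329 in ≈ 1.520 in
Ia = 0.2S: 0.2·1.520 = 0.304 in (exactly 100/329)

S = 500/329 in ≈ 1.520 in; Ia = 100/329 in ≈ 0.304 in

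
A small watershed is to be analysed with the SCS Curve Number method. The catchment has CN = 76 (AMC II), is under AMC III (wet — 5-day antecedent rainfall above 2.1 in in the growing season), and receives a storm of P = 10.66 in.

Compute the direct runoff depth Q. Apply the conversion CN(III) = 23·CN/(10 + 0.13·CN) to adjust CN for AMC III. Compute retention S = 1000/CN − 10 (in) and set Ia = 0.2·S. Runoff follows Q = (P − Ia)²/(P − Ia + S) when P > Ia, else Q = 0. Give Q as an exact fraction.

Q = 51493140241/5613723850 in ≈ 9.173 in

CN(III) from CN(II)=76: (23·76)/(10 + 0.13·76) = 43700/497 ≈ 87.928
Max retention: S = 1000/(43700/497) − 10 = 600/437 in (≈ 1.373 in)
Ia = 0.2S: 0.2·1.373 = 0.275 in (exactly 120/437)
Since P=10.660 > Ia=0.275: effective rainfall P−Ia = 226921/21850 in
Q: (226921/21850)² ÷ (256921/21850) = 51493140241/5613723850 in (≈ 9.173 in)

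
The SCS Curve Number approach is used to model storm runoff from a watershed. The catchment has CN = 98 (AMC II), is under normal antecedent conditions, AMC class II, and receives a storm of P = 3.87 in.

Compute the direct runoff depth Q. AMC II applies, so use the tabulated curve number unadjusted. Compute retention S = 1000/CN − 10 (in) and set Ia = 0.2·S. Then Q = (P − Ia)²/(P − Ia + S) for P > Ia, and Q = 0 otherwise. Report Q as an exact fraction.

Q = 352050169/96838700 in ≈ 3.635 in

CN(II) = 98; AMC II needs no correction.
Max retention: S = 1000/98 − 10 = 10/49 in (≈ 0.204 in)
Ia = 0.2·(10/49) = 2/49 in ≈ 0.041 in
P − Ia = 3.870 − 0.041 = 18763/4900 ≈ 3.829 in (> 0, runoff occurs)
Runoff Q = (P−Ia)²/(P−Ia+S) = (3.829)²/(3.829+0.204) = 352050169/96838700 ≈ 3.635 in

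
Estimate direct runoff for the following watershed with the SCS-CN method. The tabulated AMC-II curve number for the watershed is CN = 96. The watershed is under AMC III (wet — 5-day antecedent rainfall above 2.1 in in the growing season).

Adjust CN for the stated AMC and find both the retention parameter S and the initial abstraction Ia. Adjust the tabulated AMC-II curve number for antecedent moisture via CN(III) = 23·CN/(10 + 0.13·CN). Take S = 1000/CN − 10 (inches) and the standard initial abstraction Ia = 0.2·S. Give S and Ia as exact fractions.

Wet (AMC III): CN(III) = 23·96/(10 + 0.13·96) = 2208/(562/25) = 27600/281 ≈ 98.221
Retention S: 1000/CN − 10 with CN=98.221 → S = 25/138 ≈ 0.181 in
Initial abstraction Ia = S/5 = (25/138)/5 = 5/138 ≈ 0.036 in

S = 25/138 in ≈ 0.181 in; Ia = 5/138 in ≈ 0.036 in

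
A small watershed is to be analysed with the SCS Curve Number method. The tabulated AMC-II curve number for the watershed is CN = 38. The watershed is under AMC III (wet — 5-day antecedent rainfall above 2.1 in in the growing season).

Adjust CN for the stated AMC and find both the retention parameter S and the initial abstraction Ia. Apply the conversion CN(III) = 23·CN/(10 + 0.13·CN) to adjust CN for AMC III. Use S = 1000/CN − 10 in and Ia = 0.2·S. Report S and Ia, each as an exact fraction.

S = 3100/437 in ≈ 7.094 in; Ia = 620/437 in ≈ 1.419 in

Adjust CN=38 to AMC III: 23·38/(10 + 0.13·38) → 874 ÷ (747/50) = 43700/747 ≈ 58.501
Retention S: 1000/CN − 10 with CN=58.501 → S = 3100/437 ≈ 7.094 in
Initial abstraction Ia = S/5 = (3100/437)/5 = 620/437 ≈ 1.419 in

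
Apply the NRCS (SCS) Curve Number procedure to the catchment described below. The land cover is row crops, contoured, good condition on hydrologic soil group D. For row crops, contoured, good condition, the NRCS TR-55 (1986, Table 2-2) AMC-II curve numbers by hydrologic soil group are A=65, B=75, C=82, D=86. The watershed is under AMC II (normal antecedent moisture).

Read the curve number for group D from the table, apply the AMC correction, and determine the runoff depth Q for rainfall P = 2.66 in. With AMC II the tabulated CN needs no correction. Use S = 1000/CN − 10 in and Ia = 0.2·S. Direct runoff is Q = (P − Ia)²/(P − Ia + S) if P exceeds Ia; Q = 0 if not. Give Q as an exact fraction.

NRCS table: row crops, contoured, good condition, soil group D → CN(II) = 86
AMC II — tabulated CN = 86 applies directly.
S = 1000/86 − 10 = 70/43 in ≈ 1.628 in
Initial abstraction Ia = S/5 = (70/43)/5 = 14/43 ≈ 0.326 in
P − Ia = 2.660 − 0.326 = 5019/2150 ≈ 2.334 in (> 0, runoff occurs)
Q: (5019/2150)² ÷ (8519/2150) = 3598623/2616550 in (≈ 1.375 in)

Q = 3598623/2616550 in ≈ 1.375 in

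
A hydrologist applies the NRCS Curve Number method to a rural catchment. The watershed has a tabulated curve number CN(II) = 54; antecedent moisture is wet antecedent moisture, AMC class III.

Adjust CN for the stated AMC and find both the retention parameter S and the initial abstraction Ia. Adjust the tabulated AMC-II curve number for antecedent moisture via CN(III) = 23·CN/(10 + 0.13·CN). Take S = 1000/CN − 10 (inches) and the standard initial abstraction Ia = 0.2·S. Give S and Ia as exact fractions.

S = 100/27 in ≈ 3.704 in; Ia = 20/27 in ≈ 0.741 in

Adjust CN=54 to AMC III: 23·54/(10 + 0.13·54) → 1242 ÷ (851/50) = 2700/37 ≈ 72.973
Retention S: 1000/CN − 10 with CN=72.973 → S = 100/27 ≈ 3.704 in
Ia = 0.2S: 0.2·3.704 = 0.741 in (exactly 20/27)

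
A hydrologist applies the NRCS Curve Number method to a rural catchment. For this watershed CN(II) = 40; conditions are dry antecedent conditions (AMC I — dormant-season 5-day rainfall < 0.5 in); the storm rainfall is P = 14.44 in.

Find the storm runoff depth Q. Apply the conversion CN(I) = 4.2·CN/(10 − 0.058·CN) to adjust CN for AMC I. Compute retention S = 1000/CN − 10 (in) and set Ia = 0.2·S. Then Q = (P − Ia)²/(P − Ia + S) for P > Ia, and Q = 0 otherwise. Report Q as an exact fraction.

Dry (AMC I): CN(I) = 4.2·40/(10 − 0.058·40) = 168/(192/25) = 175/8 ≈ 21.875
Max retention: S = 1000/(175/8) − 10 = 250/7 in (≈ 35.714 in)
Initial abstraction Ia = S/5 = (250/7)/5 = 50/7 ≈ 7.143 in
Since P=14.440 > Ia=7.143: effective rainfall P−Ia = 1277/175 in
Runoff Q = (P−Ia)²/(P−Ia+S) = (7.297)²/(7.297+35.714) = 1630729/1317225 ≈ 1.238 in

Q = 1630729/1317225 in ≈ 1.238 in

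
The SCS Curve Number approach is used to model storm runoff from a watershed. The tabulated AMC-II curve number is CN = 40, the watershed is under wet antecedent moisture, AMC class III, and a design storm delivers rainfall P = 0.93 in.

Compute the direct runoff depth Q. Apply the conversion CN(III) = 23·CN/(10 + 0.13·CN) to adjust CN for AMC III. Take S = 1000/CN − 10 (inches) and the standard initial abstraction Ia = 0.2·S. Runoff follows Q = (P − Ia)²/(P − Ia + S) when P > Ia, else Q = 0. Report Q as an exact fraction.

Wet (AMC III): CN(III) = 23·40/(10 + 0.13·40) = 920/(76/5) = 1150/19 ≈ 60.526
Max retention: S = 1000/(1150/19) − 10 = 150/23 in (≈ 6.522 in)
Ia = 0.2S: 0.2·6.522 = 1.304 in (exactly 30/23)
P = 0.930 ≤ Ia = 1.304 in: entire storm abstracted, Q = 0.

Q = 0 in ≈ 0.000 in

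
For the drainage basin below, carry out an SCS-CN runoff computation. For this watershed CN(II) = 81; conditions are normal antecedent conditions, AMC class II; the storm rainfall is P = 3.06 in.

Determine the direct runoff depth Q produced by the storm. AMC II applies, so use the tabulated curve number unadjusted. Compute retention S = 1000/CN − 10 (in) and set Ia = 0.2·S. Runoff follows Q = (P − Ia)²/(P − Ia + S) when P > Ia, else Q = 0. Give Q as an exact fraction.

AMC II — tabulated CN = 81 applies directly.
S = 1000/81 − 10 = 190/81 in ≈ 2.346 in
Ia = 0.2·(190/81) = 38/81 in ≈ 0.469 in
Excess rainfall: 3.060 − 0.469 = 2.591 in; P > Ia so Q > 0
Q: (10493/4050)² ÷ (19993/4050) = 110103049/80971650 in (≈ 1.360 in)

Q = 110103049/80971650 in ≈ 1.360 in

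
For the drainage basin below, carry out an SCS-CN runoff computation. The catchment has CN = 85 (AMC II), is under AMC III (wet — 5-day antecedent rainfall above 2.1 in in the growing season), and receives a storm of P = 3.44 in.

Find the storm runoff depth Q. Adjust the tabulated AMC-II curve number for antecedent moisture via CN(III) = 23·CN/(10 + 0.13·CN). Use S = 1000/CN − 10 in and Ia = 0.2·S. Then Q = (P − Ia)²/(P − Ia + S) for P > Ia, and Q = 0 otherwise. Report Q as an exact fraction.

Q = 516039938/193672075 in ≈ 2.665 in

Adjust CN=85 to AMC III: 23·85/(10 + 0.13·85) → 1955 ÷ (421/20) = 39100/421 ≈ 92.874
Max retention: S = 1000/(39100/421) − 10 = 300/391 in (≈ 0.767 in)
Ia = 0.2S: 0.2·0.767 = 0.153 in (exactly 60/391)
P − Ia = 3.440 − 0.153 = 32126/9775 ≈ 3.287 in (> 0, runoff occurs)
Q: (32126/9775)² ÷ (39626/9775) = 516039938/193672075 in (≈ 2.665 in)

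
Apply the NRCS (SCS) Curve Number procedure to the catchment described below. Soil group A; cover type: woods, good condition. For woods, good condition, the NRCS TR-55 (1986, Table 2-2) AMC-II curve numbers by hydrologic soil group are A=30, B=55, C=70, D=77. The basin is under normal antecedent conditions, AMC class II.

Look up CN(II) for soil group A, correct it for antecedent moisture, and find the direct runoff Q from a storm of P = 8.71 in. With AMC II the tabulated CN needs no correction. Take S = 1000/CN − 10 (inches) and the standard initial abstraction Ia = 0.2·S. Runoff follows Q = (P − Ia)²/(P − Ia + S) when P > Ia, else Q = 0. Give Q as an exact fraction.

Q = 1471369/2463900 in ≈ 0.597 in

NRCS table: woods, good condition, soil group A → CN(II) = 30
CN(II) = 30; AMC II needs no correction.
Retention S: 1000/CN − 10 with CN=30.000 → S = 70/3 ≈ 23.333 in
Ia = 0.2·(70/3) = 14/3 in ≈ 4.667 in
Since P=8.710 > Ia=4.667: effective rainfall P−Ia = 1213/300 in
Q: (1213/300)² ÷ (8213/300) = 1471369/2463900 in (≈ 0.597 in)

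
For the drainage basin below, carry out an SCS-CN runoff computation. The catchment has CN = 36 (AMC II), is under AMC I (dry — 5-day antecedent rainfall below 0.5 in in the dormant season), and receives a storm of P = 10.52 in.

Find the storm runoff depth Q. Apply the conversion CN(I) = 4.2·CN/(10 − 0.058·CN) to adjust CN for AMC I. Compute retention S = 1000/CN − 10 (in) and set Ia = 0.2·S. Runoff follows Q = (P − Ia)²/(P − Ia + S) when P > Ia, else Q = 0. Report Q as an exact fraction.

Q = 94225849/990865575 in ≈ 0.095 in

CN(I) from CN(II)=36: (4.2·36)/(10 − 0.058·36) = 18900/989 ≈ 19.110
S = 1000/(18900/989) − 10 = 8000/189 in ≈ 42.328 in
Ia = 0.2·(8000/189) = 1600/189 in ≈ 8.466 in
Since P=10.520 > Ia=8.466: effective rainfall P−Ia = 9707/4725 in
Q: (9707/4725)² ÷ (209707/4725) = 94225849/990865575 in (≈ 0.095 in)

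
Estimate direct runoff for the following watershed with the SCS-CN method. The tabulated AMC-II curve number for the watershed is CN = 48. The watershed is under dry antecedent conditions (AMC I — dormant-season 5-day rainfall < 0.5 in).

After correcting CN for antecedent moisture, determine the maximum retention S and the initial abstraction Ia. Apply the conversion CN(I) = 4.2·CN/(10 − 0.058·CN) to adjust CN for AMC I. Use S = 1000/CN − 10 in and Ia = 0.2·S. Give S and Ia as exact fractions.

S = 1625/63 in ≈ 25.794 in; Ia = 325/63 in ≈ 5.159 in

CN(I) from CN(II)=48: (4.2·48)/(10 − 0.058·48) = 12600/451 ≈ 27.938
Retention S: 1000/CN − 10 with CN=27.938 → S = 1625/63 ≈ 25.794 in
Ia = 0.2S: 0.2·25.794 = 5.159 in (exactly 325/63)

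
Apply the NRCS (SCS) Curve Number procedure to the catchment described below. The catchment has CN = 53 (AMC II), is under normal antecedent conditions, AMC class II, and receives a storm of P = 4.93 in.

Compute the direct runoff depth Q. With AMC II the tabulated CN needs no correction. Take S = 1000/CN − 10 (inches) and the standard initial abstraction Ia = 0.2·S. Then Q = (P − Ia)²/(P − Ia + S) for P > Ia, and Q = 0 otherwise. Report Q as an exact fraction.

AMC II — tabulated CN = 53 applies directly.
Retention S: 1000/CN − 10 with CN=53.000 → S = 470/53 ≈ 8.868 in
Initial abstraction Ia = S/5 = (470/53)/5 = 94/53 ≈ 1.774 in
P − Ia = 4.930 − 1.774 = 16729/5300 ≈ 3.156 in (> 0, runoff occurs)
Q: (16729/5300)² ÷ (63729/5300) = 279859441/337763700 in (≈ 0.829 in)

Q = 279859441/337763700 in ≈ 0.829 in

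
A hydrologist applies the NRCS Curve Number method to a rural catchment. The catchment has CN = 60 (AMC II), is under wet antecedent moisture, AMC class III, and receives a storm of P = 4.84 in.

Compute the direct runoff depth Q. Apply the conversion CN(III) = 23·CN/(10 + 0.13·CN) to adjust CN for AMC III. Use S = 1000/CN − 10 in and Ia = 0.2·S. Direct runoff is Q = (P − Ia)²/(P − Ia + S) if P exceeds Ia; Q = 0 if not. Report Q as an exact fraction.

Adjust CN=60 to AMC III: 23·60/(10 + 0.13·60) → 1380 ÷ (89/5) = 6900/89 ≈ 77.528
S = 1000/(6900/89) − 10 = 200/69 in ≈ 2.899 in
Ia = 0.2·(200/69) = 40/69 in ≈ 0.580 in
Since P=4.840 > Ia=0.580: effective rainfall P−Ia = 7349/1725 in
Q = (7349/1725)²/((7349/1725) + 200/69) = (54007801/2975625)/(12349/1725) = 54007801/21302025 in ≈ 2.535 in

Q = 54007801/21302025 in ≈ 2.535 in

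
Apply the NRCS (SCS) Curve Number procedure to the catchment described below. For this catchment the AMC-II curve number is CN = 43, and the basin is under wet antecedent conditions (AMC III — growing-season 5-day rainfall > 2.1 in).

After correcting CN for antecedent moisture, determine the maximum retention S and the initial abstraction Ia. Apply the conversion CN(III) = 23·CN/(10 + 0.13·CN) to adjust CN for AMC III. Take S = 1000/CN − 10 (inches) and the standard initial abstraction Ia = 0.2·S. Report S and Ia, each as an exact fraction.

S = 5700/989 in ≈ 5.763 in; Ia = 1140/989 in ≈ 1.153 in

Adjust CN=43 to AMC III: 23·43/(10 + 0.13·43) → 989 ÷ (1559/100) = 98900/1559 ≈ 63.438
Retention S: 1000/CN − 10 with CN=63.438 → S = 5700/989 ≈ 5.763 in
Ia = 0.2S: 0.2·5.763 = 1.153 in (exactly 1140/989)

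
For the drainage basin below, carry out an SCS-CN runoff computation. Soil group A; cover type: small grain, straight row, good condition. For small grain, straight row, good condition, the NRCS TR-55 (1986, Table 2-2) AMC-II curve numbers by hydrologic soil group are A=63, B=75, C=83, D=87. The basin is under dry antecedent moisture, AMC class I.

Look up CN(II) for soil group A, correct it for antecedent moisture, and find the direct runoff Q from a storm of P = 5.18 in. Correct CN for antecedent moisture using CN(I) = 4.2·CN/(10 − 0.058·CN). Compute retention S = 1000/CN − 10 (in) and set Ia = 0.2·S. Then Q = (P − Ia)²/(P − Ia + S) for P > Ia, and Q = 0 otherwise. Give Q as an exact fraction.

NRCS table: small grain, straight row, good condition, soil group A → CN(II) = 63
Dry (AMC I): CN(I) = 4.2·63/(10 − 0.058·63) = (1323/5)/(3173/500) = 132300/3173 ≈ 41.696
Retention S: 1000/CN − 10 with CN=41.696 → S = 18500/1323 ≈ 13.983 in
Initial abstraction Ia = S/5 = (18500/1323)/5 = 3700/1323 ≈ 2.797 in
P − Ia = 5.180 − 2.797 = 157657/66150 ≈ 2.383 in (> 0, runoff occurs)
Runoff Q = (P−Ia)²/(P−Ia+S) = (2.383)²/(2.383+13.983) = 671776477/1935615150 ≈ 0.347 in

Q = 671776477/1935615150 in ≈ 0.347 in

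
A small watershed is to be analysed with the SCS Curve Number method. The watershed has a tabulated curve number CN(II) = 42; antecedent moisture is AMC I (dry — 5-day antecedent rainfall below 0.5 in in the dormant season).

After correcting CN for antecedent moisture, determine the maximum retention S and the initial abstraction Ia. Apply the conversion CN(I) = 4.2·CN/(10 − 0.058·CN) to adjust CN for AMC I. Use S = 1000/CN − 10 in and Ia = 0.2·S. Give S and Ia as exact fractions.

Adjust CN=42 to AMC I: 4.2·42/(10 − 0.058·42) → (882/5) ÷ (1891/250) = 44100/1891 ≈ 23.321
S = 1000/(44100/1891) − 10 = 14500/441 in ≈ 32.880 in
Ia = 0.2·(14500/441) = 2900/441 in ≈ 6.576 in

S = 14500/441 in ≈ 32.880 in; Ia = 2900/441 in ≈ 6.576 in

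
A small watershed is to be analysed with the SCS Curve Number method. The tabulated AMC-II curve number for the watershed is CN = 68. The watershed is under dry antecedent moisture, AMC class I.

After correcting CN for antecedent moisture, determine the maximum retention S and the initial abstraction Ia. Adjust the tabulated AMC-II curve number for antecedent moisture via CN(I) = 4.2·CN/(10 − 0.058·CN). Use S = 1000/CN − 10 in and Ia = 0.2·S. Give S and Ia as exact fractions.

CN(I) from CN(II)=68: (4.2·68)/(10 − 0.058·68) = 35700/757 ≈ 47.160
Max retention: S = 1000/(35700/757) − 10 = 4000/357 in (≈ 11.204 in)
Ia = 0.2·(4000/357) = 800/357 in ≈ 2.241 in

S = 4000/357 in ≈ 11.204 in; Ia = 800/357 in ≈ 2.241 in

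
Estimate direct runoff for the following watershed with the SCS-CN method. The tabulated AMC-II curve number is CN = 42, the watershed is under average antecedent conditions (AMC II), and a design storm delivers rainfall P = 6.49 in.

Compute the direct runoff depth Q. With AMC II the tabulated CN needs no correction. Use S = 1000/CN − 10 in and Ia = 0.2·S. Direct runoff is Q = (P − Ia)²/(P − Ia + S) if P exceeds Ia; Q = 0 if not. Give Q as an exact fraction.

Q = 61293241/77340900 in ≈ 0.793 in

AMC II — tabulated CN = 42 applies directly.
Max retention: S = 1000/42 − 10 = 290/21 in (≈ 13.810 in)
Ia = 0.2S: 0.2·13.810 = 2.762 in (exactly 58/21)
P − Ia = 6.490 − 2.762 = 7829/2100 ≈ 3.728 in (> 0, runoff occurs)
Runoff Q = (P−Ia)²/(P−Ia+S) = (3.728)²/(3.728+13.810) = 61293241/77340900 ≈ 0.793 in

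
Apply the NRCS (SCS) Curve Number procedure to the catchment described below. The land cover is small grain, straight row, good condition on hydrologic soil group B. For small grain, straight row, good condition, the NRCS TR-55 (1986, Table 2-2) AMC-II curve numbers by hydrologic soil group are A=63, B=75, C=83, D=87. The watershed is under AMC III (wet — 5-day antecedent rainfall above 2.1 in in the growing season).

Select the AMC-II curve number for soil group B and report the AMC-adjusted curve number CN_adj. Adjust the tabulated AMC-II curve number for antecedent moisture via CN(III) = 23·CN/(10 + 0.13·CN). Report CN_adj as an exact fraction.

CN_adj = 6900/79 ≈ 87.342

NRCS table: small grain, straight row, good condition, soil group B → CN(II) = 75
Wet (AMC III): CN(III) = 23·75/(10 + 0.13·75) = 1725/(79/4) = 6900/79 ≈ 87.342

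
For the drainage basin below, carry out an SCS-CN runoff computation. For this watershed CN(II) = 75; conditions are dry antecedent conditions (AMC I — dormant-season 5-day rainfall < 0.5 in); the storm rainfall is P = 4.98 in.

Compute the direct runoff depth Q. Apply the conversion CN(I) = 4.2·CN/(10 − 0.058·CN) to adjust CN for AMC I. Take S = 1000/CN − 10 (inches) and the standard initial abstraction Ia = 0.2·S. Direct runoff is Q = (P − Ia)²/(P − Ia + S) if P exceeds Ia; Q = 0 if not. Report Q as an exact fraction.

Adjust CN=75 to AMC I: 4.2·75/(10 − 0.058·75) → 315 ÷ (113/20) = 6300/113 ≈ 55.752
Max retention: S = 1000/(6300/113) − 10 = 500/63 in (≈ 7.937 in)
Ia = 0.2·(500/63) = 100/63 in ≈ 1.587 in
Since P=4.980 > Ia=1.587: effective rainfall P−Ia = 10687/3150 in
Q = (10687/3150)²/((10687/3150) + 500/63) = (114211969/9922500)/(35687/3150) = 114211969/112414050 in ≈ 1.016 in

Q = 114211969/112414050 in ≈ 1.016 in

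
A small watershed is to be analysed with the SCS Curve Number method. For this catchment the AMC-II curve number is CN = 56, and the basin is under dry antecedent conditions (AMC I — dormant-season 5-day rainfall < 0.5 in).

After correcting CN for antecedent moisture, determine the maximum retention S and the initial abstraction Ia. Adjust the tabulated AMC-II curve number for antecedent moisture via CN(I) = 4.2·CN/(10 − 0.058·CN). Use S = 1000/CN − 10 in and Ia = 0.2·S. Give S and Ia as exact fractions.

Adjust CN=56 to AMC I: 4.2·56/(10 − 0.058·56) → (1176/5) ÷ (844/125) = 7350/211 ≈ 34.834
S = 1000/(7350/211) − 10 = 2750/147 in ≈ 18.707 in
Ia = 0.2·(2750/147) = 550/147 in ≈ 3.741 in

S = 2750/147 in ≈ 18.707 in; Ia = 550/147 in ≈ 3.741 in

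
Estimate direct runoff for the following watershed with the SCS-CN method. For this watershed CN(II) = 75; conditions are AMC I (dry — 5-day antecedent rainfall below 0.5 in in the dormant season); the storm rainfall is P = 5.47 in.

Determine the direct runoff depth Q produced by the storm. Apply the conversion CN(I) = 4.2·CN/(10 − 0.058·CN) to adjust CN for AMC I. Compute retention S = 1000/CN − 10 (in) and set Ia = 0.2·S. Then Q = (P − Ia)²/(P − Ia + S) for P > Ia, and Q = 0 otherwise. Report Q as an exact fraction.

CN(I) from CN(II)=75: (4.2·75)/(10 − 0.058·75) = 6300/113 ≈ 55.752
S = 1000/(6300/113) − 10 = 500/63 in ≈ 7.937 in
Ia = 0.2S: 0.2·7.937 = 1.587 in (exactly 100/63)
P − Ia = 5.470 − 1.587 = 24461/6300 ≈ 3.883 in (> 0, runoff occurs)
Runoff Q = (P−Ia)²/(P−Ia+S) = (3.883)²/(3.883+7.937) = 598340521/469104300 ≈ 1.275 in

Q = 598340521/469104300 in ≈ 1.275 in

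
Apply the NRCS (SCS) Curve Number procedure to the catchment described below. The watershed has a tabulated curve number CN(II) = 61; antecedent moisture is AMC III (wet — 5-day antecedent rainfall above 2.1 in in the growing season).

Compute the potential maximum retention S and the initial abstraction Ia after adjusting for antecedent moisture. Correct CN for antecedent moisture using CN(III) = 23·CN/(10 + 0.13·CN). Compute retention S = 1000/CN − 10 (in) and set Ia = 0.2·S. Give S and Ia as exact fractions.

Wet (AMC III): CN(III) = 23·61/(10 + 0.13·61) = 1403/(1793/100) = 140300/1793 ≈ 78.249
Retention S: 1000/CN − 10 with CN=78.249 → S = 3900/1403 ≈ 2.780 in
Ia = 0.2S: 0.2·2.780 = 0.556 in (exactly 780/1403)

S = 3900/1403 in ≈ 2.780 in; Ia = 780/1403 in ≈ 0.556 in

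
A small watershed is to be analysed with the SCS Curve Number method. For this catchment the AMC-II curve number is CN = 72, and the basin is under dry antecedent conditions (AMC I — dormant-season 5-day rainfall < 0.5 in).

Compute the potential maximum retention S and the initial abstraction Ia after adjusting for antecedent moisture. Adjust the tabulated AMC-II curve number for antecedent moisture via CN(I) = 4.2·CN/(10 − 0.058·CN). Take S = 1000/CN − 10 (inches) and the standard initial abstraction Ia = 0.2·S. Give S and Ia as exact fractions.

S = 250/27 in ≈ 9.259 in; Ia = 50/27 in ≈ 1.852 in

Dry (AMC I): CN(I) = 4.2·72/(10 − 0.058·72) = (1512/5)/(728/125) = 675/13 ≈ 51.923
Max retention: S = 1000/(675/13) − 10 = 250/27 in (≈ 9.259 in)
Ia = 0.2·(250/27) = 50/27 in ≈ 1.852 in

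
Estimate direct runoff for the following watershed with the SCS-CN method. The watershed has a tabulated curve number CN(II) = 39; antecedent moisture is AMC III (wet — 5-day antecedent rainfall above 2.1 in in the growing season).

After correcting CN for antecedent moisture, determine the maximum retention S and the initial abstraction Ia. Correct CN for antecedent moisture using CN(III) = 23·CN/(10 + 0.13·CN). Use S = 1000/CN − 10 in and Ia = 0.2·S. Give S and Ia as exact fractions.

S = 6100/897 in ≈ 6.800 in; Ia = 1220/897 in ≈ 1.360 in

CN(III) from CN(II)=39: (23·39)/(10 + 0.13·39) = 89700/1507 ≈ 59.522
Max retention: S = 1000/(89700/1507) − 10 = 6100/897 in (≈ 6.800 in)
Ia = 0.2S: 0.2·6.800 = 1.360 in (exactly 1220/897)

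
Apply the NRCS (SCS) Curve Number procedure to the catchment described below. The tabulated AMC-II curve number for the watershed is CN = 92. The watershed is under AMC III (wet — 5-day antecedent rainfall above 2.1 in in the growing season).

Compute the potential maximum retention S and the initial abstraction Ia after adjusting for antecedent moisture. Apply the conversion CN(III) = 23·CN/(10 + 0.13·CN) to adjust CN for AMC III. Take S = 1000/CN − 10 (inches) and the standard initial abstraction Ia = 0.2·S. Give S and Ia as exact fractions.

Adjust CN=92 to AMC III: 23·92/(10 + 0.13·92) → 2116 ÷ (549/25) = 52900/549 ≈ 96.357
Max retention: S = 1000/(52900/549) − 10 = 200/529 in (≈ 0.378 in)
Ia = 0.2S: 0.2·0.378 = 0.076 in (exactly 40/529)

S = 200/529 in ≈ 0.378 in; Ia = 40/529 in ≈ 0.076 in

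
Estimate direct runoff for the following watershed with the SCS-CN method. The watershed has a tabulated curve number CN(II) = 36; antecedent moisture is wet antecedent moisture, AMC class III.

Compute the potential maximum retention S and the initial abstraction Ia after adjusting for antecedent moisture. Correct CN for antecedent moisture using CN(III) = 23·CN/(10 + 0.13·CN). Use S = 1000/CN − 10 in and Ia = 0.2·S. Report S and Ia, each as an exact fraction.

S = 1600/207 in ≈ 7.729 in; Ia = 320/207 in ≈ 1.546 in

Wet (AMC III): CN(III) = 23·36/(10 + 0.13·36) = 828/(367/25) = 20700/367 ≈ 56.403
S = 1000/(20700/367) − 10 = 1600/207 in ≈ 7.729 in
Ia = 0.2S: 0.2·7.729 = 1.546 in (exactly 320/207)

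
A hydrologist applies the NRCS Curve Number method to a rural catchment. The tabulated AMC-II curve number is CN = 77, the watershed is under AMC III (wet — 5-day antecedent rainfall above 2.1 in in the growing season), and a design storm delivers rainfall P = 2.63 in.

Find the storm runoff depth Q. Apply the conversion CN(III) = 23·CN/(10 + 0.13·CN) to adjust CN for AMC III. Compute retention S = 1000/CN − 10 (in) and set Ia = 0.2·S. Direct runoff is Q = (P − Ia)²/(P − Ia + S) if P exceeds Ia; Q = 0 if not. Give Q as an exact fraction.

Adjust CN=77 to AMC III: 23·77/(10 + 0.13·77) → 1771 ÷ (2001/100) = 7700/87 ≈ 88.506
Max retention: S = 1000/(7700/87) − 10 = 100/77 in (≈ 1.299 in)
Ia = 0.2·(100/77) = 20/77 in ≈ 0.260 in
P − Ia = 2.630 − 0.260 = 18251/7700 ≈ 2.370 in (> 0, runoff occurs)
Q: (18251/7700)² ÷ (28251/7700) = 333099001/217532700 in (≈ 1.531 in)

Q = 333099001/217532700 in ≈ 1.531 in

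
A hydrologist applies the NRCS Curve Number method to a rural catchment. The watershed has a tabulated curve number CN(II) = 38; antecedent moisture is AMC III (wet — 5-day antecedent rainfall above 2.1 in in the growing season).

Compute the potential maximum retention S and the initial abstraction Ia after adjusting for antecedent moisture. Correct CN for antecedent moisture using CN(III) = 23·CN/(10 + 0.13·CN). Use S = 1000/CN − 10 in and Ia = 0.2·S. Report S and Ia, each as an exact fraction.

S = 3100/437 in ≈ 7.094 in; Ia = 620/437 in ≈ 1.419 in

Wet (AMC III): CN(III) = 23·38/(10 + 0.13·38) = 874/(747/50) = 43700/747 ≈ 58.501
Retention S: 1000/CN − 10 with CN=58.501 → S = 3100/437 ≈ 7.094 in
Initial abstraction Ia = S/5 = (3100/437)/5 = 620/437 ≈ 1.419 in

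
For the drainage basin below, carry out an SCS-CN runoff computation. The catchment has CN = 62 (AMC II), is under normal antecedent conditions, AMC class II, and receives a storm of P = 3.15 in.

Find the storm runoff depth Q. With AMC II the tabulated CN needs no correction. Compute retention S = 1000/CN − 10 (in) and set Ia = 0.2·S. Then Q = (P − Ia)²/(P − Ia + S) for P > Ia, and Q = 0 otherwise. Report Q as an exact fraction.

Average conditions: CN = 62 (no AMC adjustment).
Retention S: 1000/CN − 10 with CN=62.000 → S = 190/31 ≈ 6.129 in
Initial abstraction Ia = S/5 = (190/31)/5 = 38/31 ≈ 1.226 in
P − Ia = 3.150 − 1.226 = 1193/620 ≈ 1.924 in (> 0, runoff occurs)
Q: (1193/620)² ÷ (4993/620) = 1423249/3095660 in (≈ 0.460 in)

Q = 1423249/3095660 in ≈ 0.460 in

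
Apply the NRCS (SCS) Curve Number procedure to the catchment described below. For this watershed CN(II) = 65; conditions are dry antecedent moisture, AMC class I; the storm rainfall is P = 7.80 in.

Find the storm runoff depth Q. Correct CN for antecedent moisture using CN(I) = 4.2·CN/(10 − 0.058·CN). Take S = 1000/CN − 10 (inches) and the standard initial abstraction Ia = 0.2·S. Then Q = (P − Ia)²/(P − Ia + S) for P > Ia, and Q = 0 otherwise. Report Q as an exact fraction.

Adjust CN=65 to AMC I: 4.2·65/(10 − 0.058·65) → 273 ÷ (623/100) = 3900/89 ≈ 43.820
Max retention: S = 1000/(3900/89) − 10 = 500/39 in (≈ 12.821 in)
Ia = 0.2·(500/39) = 100/39 in ≈ 2.564 in
Excess rainfall: 7.800 − 2.564 = 5.236 in; P > Ia so Q > 0
Q = (1021/195)²/((1021/195) + 500/39) = (1042441/38025)/(3521/195) = 1042441/686595 in ≈ 1.518 in

Q = 1042441/686595 in ≈ 1.518 in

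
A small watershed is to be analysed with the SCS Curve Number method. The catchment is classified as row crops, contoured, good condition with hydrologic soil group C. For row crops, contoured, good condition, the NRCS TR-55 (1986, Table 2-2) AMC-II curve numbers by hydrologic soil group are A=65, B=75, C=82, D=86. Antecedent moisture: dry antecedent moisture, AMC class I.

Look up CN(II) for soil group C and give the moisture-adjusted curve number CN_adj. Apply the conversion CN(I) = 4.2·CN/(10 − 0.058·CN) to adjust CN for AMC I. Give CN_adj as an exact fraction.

CN_adj = 28700/437 ≈ 65.675

NRCS table: row crops, contoured, good condition, soil group C → CN(II) = 82
CN(I) from CN(II)=82: (4.2·82)/(10 − 0.058·82) = 28700/437 ≈ 65.675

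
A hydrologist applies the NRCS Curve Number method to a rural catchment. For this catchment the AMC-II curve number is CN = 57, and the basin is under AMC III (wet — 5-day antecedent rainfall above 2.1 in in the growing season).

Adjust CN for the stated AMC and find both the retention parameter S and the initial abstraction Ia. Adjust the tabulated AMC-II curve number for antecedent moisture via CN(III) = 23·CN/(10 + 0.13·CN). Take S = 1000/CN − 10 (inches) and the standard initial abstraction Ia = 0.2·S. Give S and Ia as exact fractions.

Adjust CN=57 to AMC III: 23·57/(10 + 0.13·57) → 1311 ÷ (1741/100) = 131100/1741 ≈ 75.302
Max retention: S = 1000/(131100/1741) − 10 = 4300/1311 in (≈ 3.280 in)
Ia = 0.2·(4300/1311) = 860/1311 in ≈ 0.656 in

S = 4300/1311 in ≈ 3.280 in; Ia = 860/1311 in ≈ 0.656 in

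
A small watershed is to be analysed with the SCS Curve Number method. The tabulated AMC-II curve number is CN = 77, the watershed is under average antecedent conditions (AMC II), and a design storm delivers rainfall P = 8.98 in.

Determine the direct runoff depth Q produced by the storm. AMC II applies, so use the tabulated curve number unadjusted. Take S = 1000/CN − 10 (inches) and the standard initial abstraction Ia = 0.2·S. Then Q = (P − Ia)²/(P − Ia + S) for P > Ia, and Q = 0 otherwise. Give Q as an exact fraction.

Q = 1041546529/168526050 in ≈ 6.180 in

CN(II) = 77; AMC II needs no correction.
S = 1000/77 − 10 = 230/77 in ≈ 2.987 in
Initial abstraction Ia = S/5 = (230/77)/5 = 46/77 ≈ 0.597 in
Since P=8.980 > Ia=0.597: effective rainfall P−Ia = 32273/3850 in
Q: (32273/3850)² ÷ (43773/3850) = 1041546529/168526050 in (≈ 6.180 in)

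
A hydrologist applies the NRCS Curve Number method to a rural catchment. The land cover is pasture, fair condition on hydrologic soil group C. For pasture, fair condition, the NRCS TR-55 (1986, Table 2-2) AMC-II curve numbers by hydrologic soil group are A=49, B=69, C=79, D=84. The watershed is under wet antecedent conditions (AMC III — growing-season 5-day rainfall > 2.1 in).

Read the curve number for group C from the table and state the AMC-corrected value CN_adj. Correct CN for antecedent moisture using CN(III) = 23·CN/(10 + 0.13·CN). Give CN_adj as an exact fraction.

NRCS table: pasture, fair condition, soil group C → CN(II) = 79
CN(III) from CN(II)=79: (23·79)/(10 + 0.13·79) = 181700/2027 ≈ 89.640

CN_adj = 181700/2027 ≈ 89.640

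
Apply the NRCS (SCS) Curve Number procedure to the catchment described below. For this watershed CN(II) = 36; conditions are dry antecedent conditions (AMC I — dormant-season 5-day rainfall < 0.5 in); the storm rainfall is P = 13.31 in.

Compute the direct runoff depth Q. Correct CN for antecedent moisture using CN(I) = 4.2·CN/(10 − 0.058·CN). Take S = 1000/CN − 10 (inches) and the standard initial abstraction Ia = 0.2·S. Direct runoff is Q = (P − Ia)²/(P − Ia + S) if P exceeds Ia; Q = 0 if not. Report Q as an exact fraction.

Q = 8383050481/16850465100 in ≈ 0.497 in

Adjust CN=36 to AMC I: 4.2·36/(10 − 0.058·36) → (756/5) ÷ (989/125) = 18900/989 ≈ 19.110
Retention S: 1000/CN − 10 with CN=19.110 → S = 8000/189 ≈ 42.328 in
Ia = 0.2·(8000/189) = 1600/189 in ≈ 8.466 in
P − Ia = 13.310 − 8.466 = 91559/18900 ≈ 4.844 in (> 0, runoff occurs)
Q: (91559/18900)² ÷ (891559/18900) = 8383050481/16850465100 in (≈ 0.497 in)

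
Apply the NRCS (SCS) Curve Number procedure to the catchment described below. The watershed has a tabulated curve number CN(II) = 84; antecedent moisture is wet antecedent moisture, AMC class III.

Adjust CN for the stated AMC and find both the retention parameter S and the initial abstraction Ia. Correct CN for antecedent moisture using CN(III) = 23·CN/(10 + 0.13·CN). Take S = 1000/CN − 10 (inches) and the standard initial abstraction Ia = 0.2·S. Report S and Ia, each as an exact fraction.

S = 400/483 in ≈ 0.828 in; Ia = 80/483 in ≈ 0.166 in

CN(III) from CN(II)=84: (23·84)/(10 + 0.13·84) = 48300/523 ≈ 92.352
Max retention: S = 1000/(48300/523) − 10 = 400/483 in (≈ 0.828 in)
Ia = 0.2S: 0.2·0.828 = 0.166 in (exactly 80/483)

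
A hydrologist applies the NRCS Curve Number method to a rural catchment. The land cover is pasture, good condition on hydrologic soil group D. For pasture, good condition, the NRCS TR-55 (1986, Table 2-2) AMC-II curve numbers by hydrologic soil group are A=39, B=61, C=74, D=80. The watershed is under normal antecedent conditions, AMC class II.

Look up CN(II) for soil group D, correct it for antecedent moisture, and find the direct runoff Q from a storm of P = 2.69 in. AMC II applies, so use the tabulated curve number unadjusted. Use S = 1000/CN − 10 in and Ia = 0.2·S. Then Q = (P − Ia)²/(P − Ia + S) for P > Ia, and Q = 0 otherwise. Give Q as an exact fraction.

NRCS table: pasture, good condition, soil group D → CN(II) = 80
AMC II — tabulated CN = 80 applies directly.
Max retention: S = 1000/80 − 10 = 5/2 in (≈ 2.500 in)
Initial abstraction Ia = S/5 = (5/2)/5 = 1/2 ≈ 0.500 in
P − Ia = 2.690 − 0.500 = 219/100 ≈ 2.190 in (> 0, runoff occurs)
Q = (219/100)²/((219/100) + 5/2) = (47961/10000)/(469/100) = 47961/46900 in ≈ 1.023 in

Q = 47961/46900 in ≈ 1.023 in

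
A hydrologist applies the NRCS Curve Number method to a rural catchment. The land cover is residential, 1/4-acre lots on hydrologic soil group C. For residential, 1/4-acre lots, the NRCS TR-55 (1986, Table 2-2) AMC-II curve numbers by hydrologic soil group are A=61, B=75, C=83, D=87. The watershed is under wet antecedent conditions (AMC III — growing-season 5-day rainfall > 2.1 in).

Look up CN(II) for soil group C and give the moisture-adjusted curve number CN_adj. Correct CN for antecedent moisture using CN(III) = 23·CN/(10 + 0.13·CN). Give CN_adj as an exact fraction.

CN_adj = 190900/2079 ≈ 91.823

NRCS table: residential, 1/4-acre lots, soil group C → CN(II) = 83
Adjust CN=83 to AMC III: 23·83/(10 + 0.13·83) → 1909 ÷ (2079/100) = 190900/2079 ≈ 91.823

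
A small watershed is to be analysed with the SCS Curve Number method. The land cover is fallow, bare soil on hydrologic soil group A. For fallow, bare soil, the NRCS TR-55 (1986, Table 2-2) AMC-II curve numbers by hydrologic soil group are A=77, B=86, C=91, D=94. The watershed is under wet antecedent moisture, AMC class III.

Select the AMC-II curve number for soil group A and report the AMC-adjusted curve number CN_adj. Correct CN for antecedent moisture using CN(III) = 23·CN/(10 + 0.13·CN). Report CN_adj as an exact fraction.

NRCS table: fallow, bare soil, soil group A → CN(II) = 77
Wet (AMC III): CN(III) = 23·77/(10 + 0.13·77) = 1771/(2001/100) = 7700/87 ≈ 88.506

CN_adj = 7700/87 ≈ 88.506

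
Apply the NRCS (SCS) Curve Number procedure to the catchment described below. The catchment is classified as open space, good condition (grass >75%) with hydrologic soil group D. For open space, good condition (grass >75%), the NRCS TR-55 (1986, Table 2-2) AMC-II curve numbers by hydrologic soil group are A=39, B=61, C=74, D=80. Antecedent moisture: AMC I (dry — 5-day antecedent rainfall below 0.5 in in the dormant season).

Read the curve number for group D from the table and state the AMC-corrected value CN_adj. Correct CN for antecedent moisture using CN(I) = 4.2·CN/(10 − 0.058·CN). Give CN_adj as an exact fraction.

NRCS table: open space, good condition (grass >75%), soil group D → CN(II) = 80
CN(I) from CN(II)=80: (4.2·80)/(10 − 0.058·80) = 4200/67 ≈ 62.687

CN_adj = 4200/67 ≈ 62.687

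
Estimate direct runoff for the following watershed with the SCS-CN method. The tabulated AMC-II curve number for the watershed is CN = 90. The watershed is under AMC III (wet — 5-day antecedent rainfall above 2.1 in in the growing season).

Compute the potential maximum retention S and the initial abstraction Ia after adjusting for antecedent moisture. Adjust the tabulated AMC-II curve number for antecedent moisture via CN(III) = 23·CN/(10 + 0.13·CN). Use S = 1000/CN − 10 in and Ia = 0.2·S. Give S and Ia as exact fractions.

Wet (AMC III): CN(III) = 23·90/(10 + 0.13·90) = 2070/(217/10) = 20700/217 ≈ 95.392
S = 1000/(20700/217) − 10 = 100/207 in ≈ 0.483 in
Ia = 0.2S: 0.2·0.483 = 0.097 in (exactly 20/207)

S = 100/207 in ≈ 0.483 in; Ia = 20/207 in ≈ 0.097 in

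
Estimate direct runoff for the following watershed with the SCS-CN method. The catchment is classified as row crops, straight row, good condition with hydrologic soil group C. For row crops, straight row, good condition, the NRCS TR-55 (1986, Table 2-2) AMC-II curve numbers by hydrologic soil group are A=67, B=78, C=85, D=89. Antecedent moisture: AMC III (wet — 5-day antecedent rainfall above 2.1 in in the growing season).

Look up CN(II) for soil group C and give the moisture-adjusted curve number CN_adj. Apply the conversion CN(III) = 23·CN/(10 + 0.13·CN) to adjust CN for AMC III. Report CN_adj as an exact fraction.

NRCS table: row crops, straight row, good condition, soil group C → CN(II) = 85
CN(III) from CN(II)=85: (23·85)/(10 + 0.13·85) = 39100/421 ≈ 92.874

CN_adj = 39100/421 ≈ 92.874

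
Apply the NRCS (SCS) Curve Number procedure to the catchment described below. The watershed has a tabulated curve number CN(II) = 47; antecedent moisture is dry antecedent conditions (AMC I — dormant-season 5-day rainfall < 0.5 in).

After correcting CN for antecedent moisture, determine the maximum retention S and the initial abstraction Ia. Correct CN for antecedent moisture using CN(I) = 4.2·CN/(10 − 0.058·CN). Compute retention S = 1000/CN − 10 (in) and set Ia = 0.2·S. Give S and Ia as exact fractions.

S = 26500/987 in ≈ 26.849 in; Ia = 5300/987 in ≈ 5.370 in

CN(I) from CN(II)=47: (4.2·47)/(10 − 0.058·47) = 98700/3637 ≈ 27.138
Max retention: S = 1000/(98700/3637) − 10 = 26500/987 in (≈ 26.849 in)
Initial abstraction Ia = S/5 = (26500/987)/5 = 5300/987 ≈ 5.370 in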